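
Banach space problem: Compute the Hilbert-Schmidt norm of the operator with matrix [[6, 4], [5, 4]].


The Hilbert-Schmidt norm is sqrt(sum of squares of all entries).
Sum of squares = 6^2 + 4^2 + 5^2 + 4^2
= 36 + 16 + 25 + 16 = 93
||T||_HS = sqrt(93) = 9.6437

9.6437


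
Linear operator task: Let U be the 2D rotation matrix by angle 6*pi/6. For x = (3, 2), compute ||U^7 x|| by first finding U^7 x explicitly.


U is a rotation by theta = 6*pi/6
U^7 = rotation by 7*theta = 42*pi/6 = 6*pi/6 (mod 2*pi)
cos(6*pi/6) = -1.0000, sin(6*pi/6) = 0.0000
U^7 x = (-1.0000 * 3 - 0.0000 * 2, 0.0000 * 3 + -1.0000 * 2)
= (-3.0000, -2.0000)
||U^7 x|| = sqrt((-3.0000)^2 + (-2.0000)^2) = sqrt(13.0000) = 3.6056

3.6056


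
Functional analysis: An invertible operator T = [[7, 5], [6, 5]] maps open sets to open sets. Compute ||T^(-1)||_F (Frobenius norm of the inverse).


det(T) = 7*5 - 5*6 = 5
T^(-1) = (1/5) * [[5, -5], [-6, 7]] = [[1.0000, -1.0000], [-1.2000, 1.4000]]
||T^(-1)||_F^2 = 1.0000^2 + (-1.0000)^2 + (-1.2000)^2 + 1.4000^2 = 5.4000
||T^(-1)||_F = sqrt(5.4000) = 2.3238

2.3238


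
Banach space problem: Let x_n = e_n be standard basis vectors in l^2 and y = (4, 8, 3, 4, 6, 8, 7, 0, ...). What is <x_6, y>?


x_6 = e_6 is the standard basis vector with 1 in position 6.
<x_6, y> = y_6 = 8
As n -> infinity, <x_n, y> -> 0, confirming weak convergence of (x_n) to 0.

8


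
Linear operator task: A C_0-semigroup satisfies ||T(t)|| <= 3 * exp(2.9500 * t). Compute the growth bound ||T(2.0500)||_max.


||T(2.0500)|| <= 3 * exp(2.9500 * 2.0500)
= 3 * exp(6.0475)
= 3 * 423.0541
= 1269.1622

1269.1622


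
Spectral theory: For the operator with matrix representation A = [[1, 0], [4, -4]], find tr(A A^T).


trace(A * A^T) = sum of squares of all entries
= 1^2 + 0^2 + 4^2 + (-4)^2
= 1 + 0 + 16 + 16
= 33

33


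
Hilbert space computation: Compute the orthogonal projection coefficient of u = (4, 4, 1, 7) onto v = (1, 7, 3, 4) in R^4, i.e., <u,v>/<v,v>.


Computing <u,v> = 4*1 + 4*7 + 1*3 + 7*4 = 63
Computing <v,v> = 1^2 + 7^2 + 3^2 + 4^2 = 75
Projection coefficient = 63/75 = 0.8400

0.8400


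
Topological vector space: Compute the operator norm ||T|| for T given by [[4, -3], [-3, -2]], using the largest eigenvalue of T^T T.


A^T A = [[25, -6], [-6, 13]]
trace(A^T A) = 38, det(A^T A) = 289
discriminant = 38^2 - 4*289 = 288
Largest eigenvalue of A^T A = (trace + sqrt(disc))/2 = 27.4853
||T|| = sqrt(27.4853) = 5.2426

5.2426


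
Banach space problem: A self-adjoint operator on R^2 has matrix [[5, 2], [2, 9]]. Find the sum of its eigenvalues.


For a self-adjoint (symmetric) matrix, the eigenvalues are real.
The sum of eigenvalues equals the trace of the matrix.
trace = 5 + 9 = 14

14


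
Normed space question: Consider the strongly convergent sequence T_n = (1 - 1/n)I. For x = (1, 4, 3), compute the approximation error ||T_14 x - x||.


T_14 x - x = (1 - 1/14)x - x = -x/14
||x|| = sqrt(26) = 5.0990
||T_14 x - x|| = ||x||/14 = 5.0990/14 = 0.3642

0.3642


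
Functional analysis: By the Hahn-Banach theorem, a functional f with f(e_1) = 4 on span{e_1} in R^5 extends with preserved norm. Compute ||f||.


The norm of f is given by ||f|| = sup_{||x||=1} |f(x)|.
On span{e_1}, ||e_1|| = 1, so ||f|| = |f(e_1)| / ||e_1||
= |4| / 1 = 4.0000

4.0000


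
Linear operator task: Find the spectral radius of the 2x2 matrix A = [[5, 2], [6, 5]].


For a 2x2 matrix, eigenvalues satisfy lambda^2 - (trace)*lambda + det = 0
trace = 5 + 5 = 10
det = 5*5 - 2*6 = 13
discriminant = 10^2 - 4*(13) = 48
spectral radius = max |eigenvalue| = 8.4641

8.4641


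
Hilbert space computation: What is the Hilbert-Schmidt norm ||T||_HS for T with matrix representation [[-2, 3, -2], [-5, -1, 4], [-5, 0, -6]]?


The Hilbert-Schmidt norm is sqrt(sum of squares of all entries).
Sum of squares = (-2)^2 + 3^2 + (-2)^2 + (-5)^2 + (-1)^2 + 4^2 + (-5)^2 + 0^2 + (-6)^2
= 4 + 9 + 4 + 25 + 1 + 16 + 25 + 0 + 36 = 120
||T||_HS = sqrt(120) = 10.9545

10.9545


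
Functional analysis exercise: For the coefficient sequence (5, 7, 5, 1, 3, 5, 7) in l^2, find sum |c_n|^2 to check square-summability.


sum |c_n|^2 = 5^2 + 7^2 + 5^2 + 1^2 + 3^2 + 5^2 + 7^2
= 25 + 49 + 25 + 1 + 9 + 25 + 49
= 183

183


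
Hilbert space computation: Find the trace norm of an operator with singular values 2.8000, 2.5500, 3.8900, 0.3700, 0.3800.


The nuclear norm is the sum of all singular values.
||T||_1 = 2.8000 + 2.5500 + 3.8900 + 0.3700 + 0.3800
= 9.9900

9.9900


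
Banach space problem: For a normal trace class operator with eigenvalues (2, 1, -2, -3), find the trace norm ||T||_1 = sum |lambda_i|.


For a normal operator, singular values equal |eigenvalues|.
Trace norm = sum |lambda_i| = 2 + 1 + 2 + 3
= 8

8


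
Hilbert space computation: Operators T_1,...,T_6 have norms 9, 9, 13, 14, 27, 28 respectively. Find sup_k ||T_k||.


By the Uniform Boundedness Principle, the supremum of norms is finite.
sup_k ||T_k|| = max(9, 9, 13, 14, 27, 28) = 28

28


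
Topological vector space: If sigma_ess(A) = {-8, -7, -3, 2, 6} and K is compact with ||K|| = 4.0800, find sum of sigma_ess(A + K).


By Weyl's theorem, the essential spectrum is invariant under compact perturbations.
sigma_ess(A + K) = sigma_ess(A) = {-8, -7, -3, 2, 6}
Sum = -8 + -7 + -3 + 2 + 6 = -10

-10


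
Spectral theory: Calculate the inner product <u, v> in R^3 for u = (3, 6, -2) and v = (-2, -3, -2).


Computing the standard inner product <u, v> = sum u_i * v_i
= 3*-2 + 6*-3 + -2*-2
= -6 + -18 + 4
= -20

-20


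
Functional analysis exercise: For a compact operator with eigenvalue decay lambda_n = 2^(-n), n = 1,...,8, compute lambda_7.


The eigenvalue formula gives lambda_7 = 1/2^7
= 1/128
= 0.0078

0.0078


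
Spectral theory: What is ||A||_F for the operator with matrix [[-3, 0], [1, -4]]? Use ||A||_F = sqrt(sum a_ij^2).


||A||_F^2 = sum a_ij^2
= (-3)^2 + 0^2 + 1^2 + (-4)^2
= 9 + 0 + 1 + 16 = 26
||A||_F = sqrt(26) = 5.0990

5.0990


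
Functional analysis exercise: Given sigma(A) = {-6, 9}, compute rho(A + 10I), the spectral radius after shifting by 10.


Spectrum of A + 10I = {4, 19}
Spectral radius = max |lambda| over the shifted spectrum
= max(4, 19) = 19

19


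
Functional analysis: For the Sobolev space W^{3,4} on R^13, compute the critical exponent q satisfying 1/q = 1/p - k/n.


Using the Sobolev embedding formula: 1/q = 1/p - k/n
1/q = 1/4 - 3/13 = 1/52
q = 1/(1/52) = 52

52.0000


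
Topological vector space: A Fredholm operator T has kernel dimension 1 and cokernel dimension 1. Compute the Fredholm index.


The Fredholm index is defined as ind(T) = dim(ker T) - dim(coker T)
= 1 - 1
= 0

0


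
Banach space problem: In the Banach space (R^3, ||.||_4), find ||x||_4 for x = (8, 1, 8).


The l^4 norm = (sum |x_i|^4)^(1/4)
Sum of 4th powers = 4096 + 1 + 4096 = 8193
||x||_4 = (8193)^(1/4) = 9.5139

9.5139


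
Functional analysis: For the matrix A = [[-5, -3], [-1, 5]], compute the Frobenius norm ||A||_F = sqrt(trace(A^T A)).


||A||_F^2 = sum a_ij^2
= (-5)^2 + (-3)^2 + (-1)^2 + 5^2
= 25 + 9 + 1 + 25 = 60
||A||_F = sqrt(60) = 7.7460

7.7460


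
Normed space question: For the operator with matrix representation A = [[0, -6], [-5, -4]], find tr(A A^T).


trace(A * A^T) = sum of squares of all entries
= 0^2 + (-6)^2 + (-5)^2 + (-4)^2
= 0 + 36 + 25 + 16
= 77

77


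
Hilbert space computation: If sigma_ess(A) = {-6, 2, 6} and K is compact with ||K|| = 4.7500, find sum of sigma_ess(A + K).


By Weyl's theorem, the essential spectrum is invariant under compact perturbations.
sigma_ess(A + K) = sigma_ess(A) = {-6, 2, 6}
Sum = -6 + 2 + 6 = 2

2


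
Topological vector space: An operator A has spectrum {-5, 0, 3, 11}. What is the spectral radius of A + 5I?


Spectrum of A + 5I = {0, 5, 8, 16}
Spectral radius = max |lambda| over the shifted spectrum
= max(0, 5, 8, 16) = 16

16


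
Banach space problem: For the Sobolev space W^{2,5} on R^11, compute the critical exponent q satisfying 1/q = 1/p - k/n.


Using the Sobolev embedding formula: 1/q = 1/p - k/n
1/q = 1/5 - 2/11 = 1/55
q = 1/(1/55) = 55

55.0000


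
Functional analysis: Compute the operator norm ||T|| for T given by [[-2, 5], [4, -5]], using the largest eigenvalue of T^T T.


A^T A = [[20, -30], [-30, 50]]
trace(A^T A) = 70, det(A^T A) = 100
discriminant = 70^2 - 4*100 = 4500
Largest eigenvalue of A^T A = (trace + sqrt(disc))/2 = 68.5410
||T|| = sqrt(68.5410) = 8.2790

8.2790


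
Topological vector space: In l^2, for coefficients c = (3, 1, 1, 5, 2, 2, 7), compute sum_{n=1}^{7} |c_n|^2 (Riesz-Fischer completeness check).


sum |c_n|^2 = 3^2 + 1^2 + 1^2 + 5^2 + 2^2 + 2^2 + 7^2
= 9 + 1 + 1 + 25 + 4 + 4 + 49
= 93

93


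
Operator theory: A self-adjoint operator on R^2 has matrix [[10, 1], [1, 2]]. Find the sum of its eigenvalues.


For a self-adjoint (symmetric) matrix, the eigenvalues are real.
The sum of eigenvalues equals the trace of the matrix.
trace = 10 + 2 = 12

12


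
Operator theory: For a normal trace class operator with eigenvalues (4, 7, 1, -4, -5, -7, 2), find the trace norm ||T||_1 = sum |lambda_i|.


For a normal operator, singular values equal |eigenvalues|.
Trace norm = sum |lambda_i| = 4 + 7 + 1 + 4 + 5 + 7 + 2
= 30

30


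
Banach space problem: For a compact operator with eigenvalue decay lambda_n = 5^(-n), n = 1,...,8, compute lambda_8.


The eigenvalue formula gives lambda_8 = 1/5^8
= 1/390625
= 2.5600e-06

2.5600e-06


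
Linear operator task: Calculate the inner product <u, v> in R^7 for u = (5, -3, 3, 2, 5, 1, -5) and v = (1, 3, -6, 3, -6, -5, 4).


Computing the standard inner product <u, v> = sum u_i * v_i
= 5*1 + -3*3 + 3*-6 + 2*3 + 5*-6 + 1*-5 + -5*4
= 5 + -9 + -18 + 6 + -30 + -5 + -20
= -71

-71


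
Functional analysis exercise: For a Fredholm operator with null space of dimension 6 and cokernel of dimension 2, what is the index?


The Fredholm index is defined as ind(T) = dim(ker T) - dim(coker T)
= 6 - 2
= 4

4


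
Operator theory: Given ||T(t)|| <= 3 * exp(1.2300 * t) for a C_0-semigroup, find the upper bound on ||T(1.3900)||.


||T(1.3900)|| <= 3 * exp(1.2300 * 1.3900)
= 3 * exp(1.7097)
= 3 * 5.5273
= 16.5819

16.5819


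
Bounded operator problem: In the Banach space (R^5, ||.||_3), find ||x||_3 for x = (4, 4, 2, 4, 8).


The l^3 norm = (sum |x_i|^3)^(1/3)
Sum of 3th powers = 64 + 64 + 8 + 64 + 512 = 712
||x||_3 = (712)^(1/3) = 8.9295

8.9295


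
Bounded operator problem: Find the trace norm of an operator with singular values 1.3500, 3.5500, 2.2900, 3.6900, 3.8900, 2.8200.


The nuclear norm is the sum of all singular values.
||T||_1 = 1.3500 + 3.5500 + 2.2900 + 3.6900 + 3.8900 + 2.8200
= 17.5900

17.5900


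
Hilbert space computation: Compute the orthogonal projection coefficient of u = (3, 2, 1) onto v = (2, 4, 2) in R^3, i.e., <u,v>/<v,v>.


Computing <u,v> = 3*2 + 2*4 + 1*2 = 16
Computing <v,v> = 2^2 + 4^2 + 2^2 = 24
Projection coefficient = 16/24 = 0.6667

0.6667


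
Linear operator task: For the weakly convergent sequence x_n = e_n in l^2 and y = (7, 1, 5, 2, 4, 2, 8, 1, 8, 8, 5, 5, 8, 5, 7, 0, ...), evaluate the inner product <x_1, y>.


x_1 = e_1 is the standard basis vector with 1 in position 1.
<x_1, y> = y_1 = 7
As n -> infinity, <x_n, y> -> 0, confirming weak convergence of (x_n) to 0.

7


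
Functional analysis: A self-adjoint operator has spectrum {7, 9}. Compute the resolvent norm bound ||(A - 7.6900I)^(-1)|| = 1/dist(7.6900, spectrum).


dist(7.6900, {7, 9}) = min(|7.6900 - 7|, |7.6900 - 9|)
= min(0.6900, 1.3100) = 0.6900
Resolvent bound = 1/0.6900 = 1.4493

1.4493


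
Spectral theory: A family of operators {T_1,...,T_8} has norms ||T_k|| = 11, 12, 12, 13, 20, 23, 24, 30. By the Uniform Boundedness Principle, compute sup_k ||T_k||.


By the Uniform Boundedness Principle, the supremum of norms is finite.
sup_k ||T_k|| = max(11, 12, 12, 13, 20, 23, 24, 30) = 30

30


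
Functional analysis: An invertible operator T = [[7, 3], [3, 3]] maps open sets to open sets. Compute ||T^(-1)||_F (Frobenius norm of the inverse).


det(T) = 7*3 - 3*3 = 12
T^(-1) = (1/12) * [[3, -3], [-3, 7]] = [[0.2500, -0.2500], [-0.2500, 0.5833]]
||T^(-1)||_F^2 = 0.2500^2 + (-0.2500)^2 + (-0.2500)^2 + 0.5833^2 = 0.5278
||T^(-1)||_F = sqrt(0.5278) = 0.7265

0.7265


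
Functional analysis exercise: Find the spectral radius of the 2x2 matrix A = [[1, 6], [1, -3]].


For a 2x2 matrix, eigenvalues satisfy lambda^2 - (trace)*lambda + det = 0
trace = 1 + -3 = -2
det = 1*-3 - 6*1 = -9
discriminant = (-2)^2 - 4*(-9) = 40
spectral radius = max |eigenvalue| = 4.1623

4.1623


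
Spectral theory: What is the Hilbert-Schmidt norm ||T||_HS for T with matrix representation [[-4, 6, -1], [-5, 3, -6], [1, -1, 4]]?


The Hilbert-Schmidt norm is sqrt(sum of squares of all entries).
Sum of squares = (-4)^2 + 6^2 + (-1)^2 + (-5)^2 + 3^2 + (-6)^2 + 1^2 + (-1)^2 + 4^2
= 16 + 36 + 1 + 25 + 9 + 36 + 1 + 1 + 16 = 141
||T||_HS = sqrt(141) = 11.8743

11.8743


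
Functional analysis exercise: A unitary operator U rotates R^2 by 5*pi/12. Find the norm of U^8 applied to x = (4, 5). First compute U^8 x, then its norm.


U is a rotation by theta = 5*pi/12
U^8 = rotation by 8*theta = 40*pi/12 = 16*pi/12 (mod 2*pi)
cos(16*pi/12) = -0.5000, sin(16*pi/12) = -0.8660
U^8 x = (-0.5000 * 4 - -0.8660 * 5, -0.8660 * 4 + -0.5000 * 5)
= (2.3301, -5.9641)
||U^8 x|| = sqrt(2.3301^2 + (-5.9641)^2) = sqrt(41.0000) = 6.4031

6.4031


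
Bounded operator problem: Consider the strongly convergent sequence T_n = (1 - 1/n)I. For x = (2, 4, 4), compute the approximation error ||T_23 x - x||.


T_23 x - x = (1 - 1/23)x - x = -x/23
||x|| = sqrt(36) = 6.0000
||T_23 x - x|| = ||x||/23 = 6.0000/23 = 0.2609

0.2609


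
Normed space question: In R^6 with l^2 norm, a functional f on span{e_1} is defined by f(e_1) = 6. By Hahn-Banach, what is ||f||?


The norm of f is given by ||f|| = sup_{||x||=1} |f(x)|.
On span{e_1}, ||e_1|| = 1, so ||f|| = |f(e_1)| / ||e_1||
= |6| / 1 = 6.0000

6.0000


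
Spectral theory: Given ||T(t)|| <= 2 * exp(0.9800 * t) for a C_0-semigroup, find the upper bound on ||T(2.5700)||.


||T(2.5700)|| <= 2 * exp(0.9800 * 2.5700)
= 2 * exp(2.5186)
= 2 * 12.4112
= 24.8224

24.8224


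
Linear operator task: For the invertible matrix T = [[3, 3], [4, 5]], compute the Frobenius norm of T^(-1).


det(T) = 3*5 - 3*4 = 3
T^(-1) = (1/3) * [[5, -3], [-4, 3]] = [[1.6667, -1.0000], [-1.3333, 1.0000]]
||T^(-1)||_F^2 = 1.6667^2 + (-1.0000)^2 + (-1.3333)^2 + 1.0000^2 = 6.5556
||T^(-1)||_F = sqrt(6.5556) = 2.5604

2.5604


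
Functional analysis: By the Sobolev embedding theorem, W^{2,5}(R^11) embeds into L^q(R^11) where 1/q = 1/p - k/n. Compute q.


Using the Sobolev embedding formula: 1/q = 1/p - k/n
1/q = 1/5 - 2/11 = 1/55
q = 1/(1/55) = 55

55.0000


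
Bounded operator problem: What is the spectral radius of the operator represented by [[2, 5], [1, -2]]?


For a 2x2 matrix, eigenvalues satisfy lambda^2 - (trace)*lambda + det = 0
trace = 2 + -2 = 0
det = 2*-2 - 5*1 = -9
discriminant = 0^2 - 4*(-9) = 36
spectral radius = max |eigenvalue| = 3.0000

3.0000


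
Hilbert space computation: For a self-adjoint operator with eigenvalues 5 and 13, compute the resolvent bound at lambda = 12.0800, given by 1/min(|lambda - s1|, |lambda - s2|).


dist(12.0800, {5, 13}) = min(|12.0800 - 5|, |12.0800 - 13|)
= min(7.0800, 0.9200) = 0.9200
Resolvent bound = 1/0.9200 = 1.0870

1.0870


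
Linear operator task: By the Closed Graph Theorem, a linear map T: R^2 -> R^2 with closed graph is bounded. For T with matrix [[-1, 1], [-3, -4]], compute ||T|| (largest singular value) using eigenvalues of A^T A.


A^T A = [[10, 11], [11, 17]]
trace(A^T A) = 27, det(A^T A) = 49
discriminant = 27^2 - 4*49 = 533
Largest eigenvalue of A^T A = (trace + sqrt(disc))/2 = 25.0434
||T|| = sqrt(25.0434) = 5.0043

5.0043


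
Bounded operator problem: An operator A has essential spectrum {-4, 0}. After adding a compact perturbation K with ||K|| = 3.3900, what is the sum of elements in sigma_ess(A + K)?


By Weyl's theorem, the essential spectrum is invariant under compact perturbations.
sigma_ess(A + K) = sigma_ess(A) = {-4, 0}
Sum = -4 + 0 = -4

-4


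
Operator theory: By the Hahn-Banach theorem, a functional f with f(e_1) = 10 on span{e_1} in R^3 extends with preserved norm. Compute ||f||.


The norm of f is given by ||f|| = sup_{||x||=1} |f(x)|.
On span{e_1}, ||e_1|| = 1, so ||f|| = |f(e_1)| / ||e_1||
= |10| / 1 = 10.0000

10.0000


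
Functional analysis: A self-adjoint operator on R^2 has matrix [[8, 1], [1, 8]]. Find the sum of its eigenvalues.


For a self-adjoint (symmetric) matrix, the eigenvalues are real.
The sum of eigenvalues equals the trace of the matrix.
trace = 8 + 8 = 16

16


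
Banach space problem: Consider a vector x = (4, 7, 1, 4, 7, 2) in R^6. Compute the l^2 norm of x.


The l^2 norm = (sum |x_i|^2)^(1/2)
Sum of 2th powers = 16 + 49 + 1 + 16 + 49 + 4 = 135
||x||_2 = (135)^(1/2) = 11.6190

11.6190


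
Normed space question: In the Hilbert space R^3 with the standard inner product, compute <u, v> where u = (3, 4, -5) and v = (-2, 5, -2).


Computing the standard inner product <u, v> = sum u_i * v_i
= 3*-2 + 4*5 + -5*-2
= -6 + 20 + 10
= 24

24


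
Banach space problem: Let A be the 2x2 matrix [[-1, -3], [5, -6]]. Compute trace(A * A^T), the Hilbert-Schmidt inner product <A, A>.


trace(A * A^T) = sum of squares of all entries
= (-1)^2 + (-3)^2 + 5^2 + (-6)^2
= 1 + 9 + 25 + 36
= 71

71


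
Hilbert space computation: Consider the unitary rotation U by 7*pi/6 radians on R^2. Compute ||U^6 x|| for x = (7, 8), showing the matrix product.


U is a rotation by theta = 7*pi/6
U^6 = rotation by 6*theta = 42*pi/6 = 6*pi/6 (mod 2*pi)
cos(6*pi/6) = -1.0000, sin(6*pi/6) = 0.0000
U^6 x = (-1.0000 * 7 - 0.0000 * 8, 0.0000 * 7 + -1.0000 * 8)
= (-7.0000, -8.0000)
||U^6 x|| = sqrt((-7.0000)^2 + (-8.0000)^2) = sqrt(113.0000) = 10.6301

10.6301


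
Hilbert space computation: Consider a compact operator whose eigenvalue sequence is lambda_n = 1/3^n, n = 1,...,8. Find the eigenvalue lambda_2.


The eigenvalue formula gives lambda_2 = 1/3^2
= 1/9
= 0.1111

0.1111


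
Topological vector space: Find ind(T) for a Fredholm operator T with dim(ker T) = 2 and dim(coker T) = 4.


The Fredholm index is defined as ind(T) = dim(ker T) - dim(coker T)
= 2 - 4
= -2

-2


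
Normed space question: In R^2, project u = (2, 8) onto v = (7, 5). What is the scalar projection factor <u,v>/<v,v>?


Computing <u,v> = 2*7 + 8*5 = 54
Computing <v,v> = 7^2 + 5^2 = 74
Projection coefficient = 54/74 = 0.7297

0.7297


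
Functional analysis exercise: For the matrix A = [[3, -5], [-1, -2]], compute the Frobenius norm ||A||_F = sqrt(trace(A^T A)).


||A||_F^2 = sum a_ij^2
= 3^2 + (-5)^2 + (-1)^2 + (-2)^2
= 9 + 25 + 1 + 4 = 39
||A||_F = sqrt(39) = 6.2450

6.2450


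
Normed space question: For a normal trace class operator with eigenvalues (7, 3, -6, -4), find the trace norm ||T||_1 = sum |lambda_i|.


For a normal operator, singular values equal |eigenvalues|.
Trace norm = sum |lambda_i| = 7 + 3 + 6 + 4
= 20

20


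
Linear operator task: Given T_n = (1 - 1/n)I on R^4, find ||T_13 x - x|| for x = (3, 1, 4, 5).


T_13 x - x = (1 - 1/13)x - x = -x/13
||x|| = sqrt(51) = 7.1414
||T_13 x - x|| = ||x||/13 = 7.1414/13 = 0.5493

0.5493


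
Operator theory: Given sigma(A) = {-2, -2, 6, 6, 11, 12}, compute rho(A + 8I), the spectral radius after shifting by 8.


Spectrum of A + 8I = {6, 6, 14, 14, 19, 20}
Spectral radius = max |lambda| over the shifted spectrum
= max(6, 6, 14, 14, 19, 20) = 20

20


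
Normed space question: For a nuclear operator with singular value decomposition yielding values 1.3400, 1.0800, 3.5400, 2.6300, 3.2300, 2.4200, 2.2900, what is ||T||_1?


The nuclear norm is the sum of all singular values.
||T||_1 = 1.3400 + 1.0800 + 3.5400 + 2.6300 + 3.2300 + 2.4200 + 2.2900
= 16.5300

16.5300


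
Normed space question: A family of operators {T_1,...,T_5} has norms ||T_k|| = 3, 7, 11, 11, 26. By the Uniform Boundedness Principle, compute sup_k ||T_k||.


By the Uniform Boundedness Principle, the supremum of norms is finite.
sup_k ||T_k|| = max(3, 7, 11, 11, 26) = 26

26


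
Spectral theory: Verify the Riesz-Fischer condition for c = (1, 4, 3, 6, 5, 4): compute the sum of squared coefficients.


sum |c_n|^2 = 1^2 + 4^2 + 3^2 + 6^2 + 5^2 + 4^2
= 1 + 16 + 9 + 36 + 25 + 16
= 103

103


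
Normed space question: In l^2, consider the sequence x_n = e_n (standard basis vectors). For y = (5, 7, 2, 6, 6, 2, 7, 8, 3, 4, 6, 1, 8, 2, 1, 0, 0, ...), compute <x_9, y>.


x_9 = e_9 is the standard basis vector with 1 in position 9.
<x_9, y> = y_9 = 3
As n -> infinity, <x_n, y> -> 0, confirming weak convergence of (x_n) to 0.

3


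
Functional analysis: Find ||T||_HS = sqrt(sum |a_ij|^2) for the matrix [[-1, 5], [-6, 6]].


The Hilbert-Schmidt norm is sqrt(sum of squares of all entries).
Sum of squares = (-1)^2 + 5^2 + (-6)^2 + 6^2
= 1 + 25 + 36 + 36 = 98
||T||_HS = sqrt(98) = 9.8995

9.8995


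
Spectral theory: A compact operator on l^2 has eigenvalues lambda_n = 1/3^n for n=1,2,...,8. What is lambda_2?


The eigenvalue formula gives lambda_2 = 1/3^2
= 1/9
= 0.1111

0.1111


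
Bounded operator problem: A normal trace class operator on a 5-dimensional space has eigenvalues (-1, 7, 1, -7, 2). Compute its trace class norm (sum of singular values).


For a normal operator, singular values equal |eigenvalues|.
Trace norm = sum |lambda_i| = 1 + 7 + 1 + 7 + 2
= 18

18


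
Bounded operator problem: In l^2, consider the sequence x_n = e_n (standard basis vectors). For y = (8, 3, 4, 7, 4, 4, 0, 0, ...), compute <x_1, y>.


x_1 = e_1 is the standard basis vector with 1 in position 1.
<x_1, y> = y_1 = 8
As n -> infinity, <x_n, y> -> 0, confirming weak convergence of (x_n) to 0.

8


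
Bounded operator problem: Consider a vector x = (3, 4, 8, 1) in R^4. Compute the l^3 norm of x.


The l^3 norm = (sum |x_i|^3)^(1/3)
Sum of 3th powers = 27 + 64 + 512 + 1 = 604
||x||_3 = (604)^(1/3) = 8.4530

8.4530


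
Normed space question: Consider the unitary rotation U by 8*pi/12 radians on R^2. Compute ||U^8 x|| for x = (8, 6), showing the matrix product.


U is a rotation by theta = 8*pi/12
U^8 = rotation by 8*theta = 64*pi/12 = 16*pi/12 (mod 2*pi)
cos(16*pi/12) = -0.5000, sin(16*pi/12) = -0.8660
U^8 x = (-0.5000 * 8 - -0.8660 * 6, -0.8660 * 8 + -0.5000 * 6)
= (1.1962, -9.9282)
||U^8 x|| = sqrt(1.1962^2 + (-9.9282)^2) = sqrt(100.0000) = 10.0000

10.0000


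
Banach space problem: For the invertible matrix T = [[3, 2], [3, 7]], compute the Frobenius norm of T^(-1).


det(T) = 3*7 - 2*3 = 15
T^(-1) = (1/15) * [[7, -2], [-3, 3]] = [[0.4667, -0.1333], [-0.2000, 0.2000]]
||T^(-1)||_F^2 = 0.4667^2 + (-0.1333)^2 + (-0.2000)^2 + 0.2000^2 = 0.3156
||T^(-1)||_F = sqrt(0.3156) = 0.5617

0.5617


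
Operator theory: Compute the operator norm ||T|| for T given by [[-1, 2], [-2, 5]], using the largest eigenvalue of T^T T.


A^T A = [[5, -12], [-12, 29]]
trace(A^T A) = 34, det(A^T A) = 1
discriminant = 34^2 - 4*1 = 1152
Largest eigenvalue of A^T A = (trace + sqrt(disc))/2 = 33.9706
||T|| = sqrt(33.9706) = 5.8284

5.8284


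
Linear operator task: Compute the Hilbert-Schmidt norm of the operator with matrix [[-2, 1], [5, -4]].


The Hilbert-Schmidt norm is sqrt(sum of squares of all entries).
Sum of squares = (-2)^2 + 1^2 + 5^2 + (-4)^2
= 4 + 1 + 25 + 16 = 46
||T||_HS = sqrt(46) = 6.7823

6.7823


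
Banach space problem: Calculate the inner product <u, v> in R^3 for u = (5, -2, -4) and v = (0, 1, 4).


Computing the standard inner product <u, v> = sum u_i * v_i
= 5*0 + -2*1 + -4*4
= 0 + -2 + -16
= -18

-18


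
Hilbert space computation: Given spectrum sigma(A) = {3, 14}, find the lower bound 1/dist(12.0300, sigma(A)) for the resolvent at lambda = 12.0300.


dist(12.0300, {3, 14}) = min(|12.0300 - 3|, |12.0300 - 14|)
= min(9.0300, 1.9700) = 1.9700
Resolvent bound = 1/1.9700 = 0.5076

0.5076


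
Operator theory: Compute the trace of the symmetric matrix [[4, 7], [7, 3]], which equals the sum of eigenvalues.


For a self-adjoint (symmetric) matrix, the eigenvalues are real.
The sum of eigenvalues equals the trace of the matrix.
trace = 4 + 3 = 7

7


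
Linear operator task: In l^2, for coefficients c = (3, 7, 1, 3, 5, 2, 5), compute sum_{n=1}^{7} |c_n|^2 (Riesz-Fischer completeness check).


sum |c_n|^2 = 3^2 + 7^2 + 1^2 + 3^2 + 5^2 + 2^2 + 5^2
= 9 + 49 + 1 + 9 + 25 + 4 + 25
= 122

122


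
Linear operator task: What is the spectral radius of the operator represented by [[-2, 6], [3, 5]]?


For a 2x2 matrix, eigenvalues satisfy lambda^2 - (trace)*lambda + det = 0
trace = -2 + 5 = 3
det = -2*5 - 6*3 = -28
discriminant = 3^2 - 4*(-28) = 121
spectral radius = max |eigenvalue| = 7.0000

7.0000


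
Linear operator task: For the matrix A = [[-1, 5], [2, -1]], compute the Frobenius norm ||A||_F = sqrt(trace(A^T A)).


||A||_F^2 = sum a_ij^2
= (-1)^2 + 5^2 + 2^2 + (-1)^2
= 1 + 25 + 4 + 1 = 31
||A||_F = sqrt(31) = 5.5678

5.5678


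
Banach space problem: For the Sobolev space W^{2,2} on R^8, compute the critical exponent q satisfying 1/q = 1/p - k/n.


Using the Sobolev embedding formula: 1/q = 1/p - k/n
1/q = 1/2 - 2/8 = 1/4
q = 1/(1/4) = 4

4.0000


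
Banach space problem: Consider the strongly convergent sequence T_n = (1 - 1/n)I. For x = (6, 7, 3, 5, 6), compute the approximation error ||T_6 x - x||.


T_6 x - x = (1 - 1/6)x - x = -x/6
||x|| = sqrt(155) = 12.4499
||T_6 x - x|| = ||x||/6 = 12.4499/6 = 2.0750

2.0750


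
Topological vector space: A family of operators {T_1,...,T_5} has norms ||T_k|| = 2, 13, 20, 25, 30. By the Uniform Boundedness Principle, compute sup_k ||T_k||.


By the Uniform Boundedness Principle, the supremum of norms is finite.
sup_k ||T_k|| = max(2, 13, 20, 25, 30) = 30

30


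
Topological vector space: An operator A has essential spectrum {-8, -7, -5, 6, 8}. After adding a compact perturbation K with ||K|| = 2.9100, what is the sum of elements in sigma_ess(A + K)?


By Weyl's theorem, the essential spectrum is invariant under compact perturbations.
sigma_ess(A + K) = sigma_ess(A) = {-8, -7, -5, 6, 8}
Sum = -8 + -7 + -5 + 6 + 8 = -6

-6


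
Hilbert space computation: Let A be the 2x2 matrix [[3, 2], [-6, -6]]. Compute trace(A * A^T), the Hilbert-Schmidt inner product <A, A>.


trace(A * A^T) = sum of squares of all entries
= 3^2 + 2^2 + (-6)^2 + (-6)^2
= 9 + 4 + 36 + 36
= 85

85


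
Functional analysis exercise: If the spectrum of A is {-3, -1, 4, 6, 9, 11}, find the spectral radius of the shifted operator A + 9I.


Spectrum of A + 9I = {6, 8, 13, 15, 18, 20}
Spectral radius = max |lambda| over the shifted spectrum
= max(6, 8, 13, 15, 18, 20) = 20

20


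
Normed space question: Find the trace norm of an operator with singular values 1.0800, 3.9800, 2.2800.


The nuclear norm is the sum of all singular values.
||T||_1 = 1.0800 + 3.9800 + 2.2800
= 7.3400

7.3400


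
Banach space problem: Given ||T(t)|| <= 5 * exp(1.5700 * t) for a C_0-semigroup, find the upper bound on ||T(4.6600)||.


||T(4.6600)|| <= 5 * exp(1.5700 * 4.6600)
= 5 * exp(7.3162)
= 5 * 1504.4761
= 7522.3804

7522.3804


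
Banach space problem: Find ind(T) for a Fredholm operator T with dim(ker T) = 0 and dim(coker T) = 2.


The Fredholm index is defined as ind(T) = dim(ker T) - dim(coker T)
= 0 - 2
= -2

-2


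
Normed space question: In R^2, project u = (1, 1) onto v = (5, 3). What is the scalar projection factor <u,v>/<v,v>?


Computing <u,v> = 1*5 + 1*3 = 8
Computing <v,v> = 5^2 + 3^2 = 34
Projection coefficient = 8/34 = 0.2353

0.2353


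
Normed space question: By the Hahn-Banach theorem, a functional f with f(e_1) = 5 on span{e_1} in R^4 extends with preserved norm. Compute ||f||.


The norm of f is given by ||f|| = sup_{||x||=1} |f(x)|.
On span{e_1}, ||e_1|| = 1, so ||f|| = |f(e_1)| / ||e_1||
= |5| / 1 = 5.0000

5.0000


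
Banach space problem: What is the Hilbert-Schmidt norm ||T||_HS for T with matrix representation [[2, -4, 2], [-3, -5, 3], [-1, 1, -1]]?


The Hilbert-Schmidt norm is sqrt(sum of squares of all entries).
Sum of squares = 2^2 + (-4)^2 + 2^2 + (-3)^2 + (-5)^2 + 3^2 + (-1)^2 + 1^2 + (-1)^2
= 4 + 16 + 4 + 9 + 25 + 9 + 1 + 1 + 1 = 70
||T||_HS = sqrt(70) = 8.3666

8.3666


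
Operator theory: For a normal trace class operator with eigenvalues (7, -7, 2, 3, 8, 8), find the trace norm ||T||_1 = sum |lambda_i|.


For a normal operator, singular values equal |eigenvalues|.
Trace norm = sum |lambda_i| = 7 + 7 + 2 + 3 + 8 + 8
= 35

35


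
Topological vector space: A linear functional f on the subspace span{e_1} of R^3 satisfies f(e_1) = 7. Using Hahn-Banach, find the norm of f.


The norm of f is given by ||f|| = sup_{||x||=1} |f(x)|.
On span{e_1}, ||e_1|| = 1, so ||f|| = |f(e_1)| / ||e_1||
= |7| / 1 = 7.0000

7.0000


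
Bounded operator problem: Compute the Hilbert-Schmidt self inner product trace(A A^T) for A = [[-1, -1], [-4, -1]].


trace(A * A^T) = sum of squares of all entries
= (-1)^2 + (-1)^2 + (-4)^2 + (-1)^2
= 1 + 1 + 16 + 1
= 19

19


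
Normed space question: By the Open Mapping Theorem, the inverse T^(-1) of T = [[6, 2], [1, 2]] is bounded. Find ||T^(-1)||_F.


det(T) = 6*2 - 2*1 = 10
T^(-1) = (1/10) * [[2, -2], [-1, 6]] = [[0.2000, -0.2000], [-0.1000, 0.6000]]
||T^(-1)||_F^2 = 0.2000^2 + (-0.2000)^2 + (-0.1000)^2 + 0.6000^2 = 0.4500
||T^(-1)||_F = sqrt(0.4500) = 0.6708

0.6708


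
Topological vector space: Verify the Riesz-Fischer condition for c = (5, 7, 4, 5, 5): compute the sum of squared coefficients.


sum |c_n|^2 = 5^2 + 7^2 + 4^2 + 5^2 + 5^2
= 25 + 49 + 16 + 25 + 25
= 140

140


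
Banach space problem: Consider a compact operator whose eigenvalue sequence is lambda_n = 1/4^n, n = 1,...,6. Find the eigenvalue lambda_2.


The eigenvalue formula gives lambda_2 = 1/4^2
= 1/16
= 0.0625

0.0625


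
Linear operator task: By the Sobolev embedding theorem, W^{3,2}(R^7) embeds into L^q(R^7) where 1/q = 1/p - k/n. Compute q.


Using the Sobolev embedding formula: 1/q = 1/p - k/n
1/q = 1/2 - 3/7 = 1/14
q = 1/(1/14) = 14

14.0000


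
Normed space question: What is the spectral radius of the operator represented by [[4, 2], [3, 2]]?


For a 2x2 matrix, eigenvalues satisfy lambda^2 - (trace)*lambda + det = 0
trace = 4 + 2 = 6
det = 4*2 - 2*3 = 2
discriminant = 6^2 - 4*(2) = 28
spectral radius = max |eigenvalue| = 5.6458

5.6458


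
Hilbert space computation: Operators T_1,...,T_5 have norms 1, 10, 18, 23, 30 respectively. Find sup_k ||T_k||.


By the Uniform Boundedness Principle, the supremum of norms is finite.
sup_k ||T_k|| = max(1, 10, 18, 23, 30) = 30

30


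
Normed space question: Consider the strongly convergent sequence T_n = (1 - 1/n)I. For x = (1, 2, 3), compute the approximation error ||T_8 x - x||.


T_8 x - x = (1 - 1/8)x - x = -x/8
||x|| = sqrt(14) = 3.7417
||T_8 x - x|| = ||x||/8 = 3.7417/8 = 0.4677

0.4677


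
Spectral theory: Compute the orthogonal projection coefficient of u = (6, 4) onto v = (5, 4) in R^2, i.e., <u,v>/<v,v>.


Computing <u,v> = 6*5 + 4*4 = 46
Computing <v,v> = 5^2 + 4^2 = 41
Projection coefficient = 46/41 = 1.1220

1.1220


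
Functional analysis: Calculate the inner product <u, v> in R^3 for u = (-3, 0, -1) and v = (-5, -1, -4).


Computing the standard inner product <u, v> = sum u_i * v_i
= -3*-5 + 0*-1 + -1*-4
= 15 + 0 + 4
= 19

19


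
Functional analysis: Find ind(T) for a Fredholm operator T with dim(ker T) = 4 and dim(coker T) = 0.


The Fredholm index is defined as ind(T) = dim(ker T) - dim(coker T)
= 4 - 0
= 4

4


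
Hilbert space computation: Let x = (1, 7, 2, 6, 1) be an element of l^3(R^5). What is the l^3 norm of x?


The l^3 norm = (sum |x_i|^3)^(1/3)
Sum of 3th powers = 1 + 343 + 8 + 216 + 1 = 569
||x||_3 = (569)^(1/3) = 8.2865

8.2865


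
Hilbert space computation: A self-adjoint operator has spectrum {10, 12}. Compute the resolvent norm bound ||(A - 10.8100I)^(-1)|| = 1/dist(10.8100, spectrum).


dist(10.8100, {10, 12}) = min(|10.8100 - 10|, |10.8100 - 12|)
= min(0.8100, 1.1900) = 0.8100
Resolvent bound = 1/0.8100 = 1.2346

1.2346


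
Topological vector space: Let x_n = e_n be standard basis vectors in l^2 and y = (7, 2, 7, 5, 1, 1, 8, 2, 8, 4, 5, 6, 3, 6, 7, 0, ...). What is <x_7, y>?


x_7 = e_7 is the standard basis vector with 1 in position 7.
<x_7, y> = y_7 = 8
As n -> infinity, <x_n, y> -> 0, confirming weak convergence of (x_n) to 0.

8


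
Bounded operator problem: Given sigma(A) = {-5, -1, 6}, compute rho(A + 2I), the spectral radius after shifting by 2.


Spectrum of A + 2I = {-3, 1, 8}
Spectral radius = max |lambda| over the shifted spectrum
= max(3, 1, 8) = 8

8


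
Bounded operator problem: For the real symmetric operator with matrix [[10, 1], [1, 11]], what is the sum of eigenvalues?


For a self-adjoint (symmetric) matrix, the eigenvalues are real.
The sum of eigenvalues equals the trace of the matrix.
trace = 10 + 11 = 21

21


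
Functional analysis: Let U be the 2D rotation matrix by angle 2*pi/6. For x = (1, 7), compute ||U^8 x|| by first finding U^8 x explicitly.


U is a rotation by theta = 2*pi/6
U^8 = rotation by 8*theta = 16*pi/6 = 4*pi/6 (mod 2*pi)
cos(4*pi/6) = -0.5000, sin(4*pi/6) = 0.8660
U^8 x = (-0.5000 * 1 - 0.8660 * 7, 0.8660 * 1 + -0.5000 * 7)
= (-6.5622, -2.6340)
||U^8 x|| = sqrt((-6.5622)^2 + (-2.6340)^2) = sqrt(50.0000) = 7.0711

7.0711


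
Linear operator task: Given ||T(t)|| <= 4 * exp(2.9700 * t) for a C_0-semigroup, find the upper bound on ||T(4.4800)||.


||T(4.4800)|| <= 4 * exp(2.9700 * 4.4800)
= 4 * exp(13.3056)
= 4 * 600549.2908
= 2.4022e+06

2.4022e+06


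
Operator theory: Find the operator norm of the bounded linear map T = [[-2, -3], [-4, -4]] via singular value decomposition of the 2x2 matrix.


A^T A = [[20, 22], [22, 25]]
trace(A^T A) = 45, det(A^T A) = 16
discriminant = 45^2 - 4*16 = 1961
Largest eigenvalue of A^T A = (trace + sqrt(disc))/2 = 44.6416
||T|| = sqrt(44.6416) = 6.6814

6.6814


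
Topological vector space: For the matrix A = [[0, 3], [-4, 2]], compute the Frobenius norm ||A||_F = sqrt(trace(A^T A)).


||A||_F^2 = sum a_ij^2
= 0^2 + 3^2 + (-4)^2 + 2^2
= 0 + 9 + 16 + 4 = 29
||A||_F = sqrt(29) = 5.3852

5.3852


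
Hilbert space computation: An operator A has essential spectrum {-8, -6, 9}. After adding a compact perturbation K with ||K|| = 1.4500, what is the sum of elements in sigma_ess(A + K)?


By Weyl's theorem, the essential spectrum is invariant under compact perturbations.
sigma_ess(A + K) = sigma_ess(A) = {-8, -6, 9}
Sum = -8 + -6 + 9 = -5

-5


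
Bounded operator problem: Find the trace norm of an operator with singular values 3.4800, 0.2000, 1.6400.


The nuclear norm is the sum of all singular values.
||T||_1 = 3.4800 + 0.2000 + 1.6400
= 5.3200

5.3200


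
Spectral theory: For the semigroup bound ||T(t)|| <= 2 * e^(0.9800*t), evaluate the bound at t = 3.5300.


||T(3.5300)|| <= 2 * exp(0.9800 * 3.5300)
= 2 * exp(3.4594)
= 2 * 31.7979
= 63.5958

63.5958


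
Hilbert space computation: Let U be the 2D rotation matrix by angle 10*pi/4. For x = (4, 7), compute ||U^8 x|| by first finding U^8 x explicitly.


U is a rotation by theta = 10*pi/4
U^8 = rotation by 8*theta = 80*pi/4 = 0*pi/4 (mod 2*pi)
cos(0*pi/4) = 1.0000, sin(0*pi/4) = 0.0000
U^8 x = (1.0000 * 4 - 0.0000 * 7, 0.0000 * 4 + 1.0000 * 7)
= (4.0000, 7.0000)
||U^8 x|| = sqrt(4.0000^2 + 7.0000^2) = sqrt(65.0000) = 8.0623

8.0623


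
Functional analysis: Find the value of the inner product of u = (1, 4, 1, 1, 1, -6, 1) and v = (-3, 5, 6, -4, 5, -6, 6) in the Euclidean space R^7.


Computing the standard inner product <u, v> = sum u_i * v_i
= 1*-3 + 4*5 + 1*6 + 1*-4 + 1*5 + -6*-6 + 1*6
= -3 + 20 + 6 + -4 + 5 + 36 + 6
= 66

66


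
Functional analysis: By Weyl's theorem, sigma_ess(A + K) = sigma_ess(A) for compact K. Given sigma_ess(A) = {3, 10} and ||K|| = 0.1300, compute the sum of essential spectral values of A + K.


By Weyl's theorem, the essential spectrum is invariant under compact perturbations.
sigma_ess(A + K) = sigma_ess(A) = {3, 10}
Sum = 3 + 10 = 13

13


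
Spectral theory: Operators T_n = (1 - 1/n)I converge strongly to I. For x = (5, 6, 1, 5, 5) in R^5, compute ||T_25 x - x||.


T_25 x - x = (1 - 1/25)x - x = -x/25
||x|| = sqrt(112) = 10.5830
||T_25 x - x|| = ||x||/25 = 10.5830/25 = 0.4233

0.4233


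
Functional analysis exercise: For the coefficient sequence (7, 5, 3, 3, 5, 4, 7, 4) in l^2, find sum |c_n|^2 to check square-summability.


sum |c_n|^2 = 7^2 + 5^2 + 3^2 + 3^2 + 5^2 + 4^2 + 7^2 + 4^2
= 49 + 25 + 9 + 9 + 25 + 16 + 49 + 16
= 198

198


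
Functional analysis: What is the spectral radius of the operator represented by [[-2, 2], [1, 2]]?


For a 2x2 matrix, eigenvalues satisfy lambda^2 - (trace)*lambda + det = 0
trace = -2 + 2 = 0
det = -2*2 - 2*1 = -6
discriminant = 0^2 - 4*(-6) = 24
spectral radius = max |eigenvalue| = 2.4495

2.4495


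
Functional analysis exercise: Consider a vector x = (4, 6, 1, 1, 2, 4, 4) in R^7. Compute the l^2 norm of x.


The l^2 norm = (sum |x_i|^2)^(1/2)
Sum of 2th powers = 16 + 36 + 1 + 1 + 4 + 16 + 16 = 90
||x||_2 = (90)^(1/2) = 9.4868

9.4868


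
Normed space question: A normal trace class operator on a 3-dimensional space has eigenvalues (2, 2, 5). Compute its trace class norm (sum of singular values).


For a normal operator, singular values equal |eigenvalues|.
Trace norm = sum |lambda_i| = 2 + 2 + 5
= 9

9


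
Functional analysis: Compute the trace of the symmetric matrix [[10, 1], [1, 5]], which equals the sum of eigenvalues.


For a self-adjoint (symmetric) matrix, the eigenvalues are real.
The sum of eigenvalues equals the trace of the matrix.
trace = 10 + 5 = 15

15


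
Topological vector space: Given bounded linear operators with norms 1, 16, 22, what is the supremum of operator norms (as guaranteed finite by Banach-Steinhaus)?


By the Uniform Boundedness Principle, the supremum of norms is finite.
sup_k ||T_k|| = max(1, 16, 22) = 22

22


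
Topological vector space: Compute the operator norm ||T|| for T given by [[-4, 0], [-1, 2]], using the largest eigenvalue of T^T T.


A^T A = [[17, -2], [-2, 4]]
trace(A^T A) = 21, det(A^T A) = 64
discriminant = 21^2 - 4*64 = 185
Largest eigenvalue of A^T A = (trace + sqrt(disc))/2 = 17.3007
||T|| = sqrt(17.3007) = 4.1594

4.1594


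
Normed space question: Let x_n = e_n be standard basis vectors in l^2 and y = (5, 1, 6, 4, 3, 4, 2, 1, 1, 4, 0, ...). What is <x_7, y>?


x_7 = e_7 is the standard basis vector with 1 in position 7.
<x_7, y> = y_7 = 2
As n -> infinity, <x_n, y> -> 0, confirming weak convergence of (x_n) to 0.

2


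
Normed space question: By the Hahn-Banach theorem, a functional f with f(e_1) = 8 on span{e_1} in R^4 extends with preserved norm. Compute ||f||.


The norm of f is given by ||f|| = sup_{||x||=1} |f(x)|.
On span{e_1}, ||e_1|| = 1, so ||f|| = |f(e_1)| / ||e_1||
= |8| / 1 = 8.0000

8.0000


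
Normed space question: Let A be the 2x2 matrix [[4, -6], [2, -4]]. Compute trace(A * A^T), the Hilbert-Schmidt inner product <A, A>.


trace(A * A^T) = sum of squares of all entries
= 4^2 + (-6)^2 + 2^2 + (-4)^2
= 16 + 36 + 4 + 16
= 72

72


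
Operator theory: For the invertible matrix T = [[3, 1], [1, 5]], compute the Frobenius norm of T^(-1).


det(T) = 3*5 - 1*1 = 14
T^(-1) = (1/14) * [[5, -1], [-1, 3]] = [[0.3571, -0.0714], [-0.0714, 0.2143]]
||T^(-1)||_F^2 = 0.3571^2 + (-0.0714)^2 + (-0.0714)^2 + 0.2143^2 = 0.1837
||T^(-1)||_F = sqrt(0.1837) = 0.4286

0.4286
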